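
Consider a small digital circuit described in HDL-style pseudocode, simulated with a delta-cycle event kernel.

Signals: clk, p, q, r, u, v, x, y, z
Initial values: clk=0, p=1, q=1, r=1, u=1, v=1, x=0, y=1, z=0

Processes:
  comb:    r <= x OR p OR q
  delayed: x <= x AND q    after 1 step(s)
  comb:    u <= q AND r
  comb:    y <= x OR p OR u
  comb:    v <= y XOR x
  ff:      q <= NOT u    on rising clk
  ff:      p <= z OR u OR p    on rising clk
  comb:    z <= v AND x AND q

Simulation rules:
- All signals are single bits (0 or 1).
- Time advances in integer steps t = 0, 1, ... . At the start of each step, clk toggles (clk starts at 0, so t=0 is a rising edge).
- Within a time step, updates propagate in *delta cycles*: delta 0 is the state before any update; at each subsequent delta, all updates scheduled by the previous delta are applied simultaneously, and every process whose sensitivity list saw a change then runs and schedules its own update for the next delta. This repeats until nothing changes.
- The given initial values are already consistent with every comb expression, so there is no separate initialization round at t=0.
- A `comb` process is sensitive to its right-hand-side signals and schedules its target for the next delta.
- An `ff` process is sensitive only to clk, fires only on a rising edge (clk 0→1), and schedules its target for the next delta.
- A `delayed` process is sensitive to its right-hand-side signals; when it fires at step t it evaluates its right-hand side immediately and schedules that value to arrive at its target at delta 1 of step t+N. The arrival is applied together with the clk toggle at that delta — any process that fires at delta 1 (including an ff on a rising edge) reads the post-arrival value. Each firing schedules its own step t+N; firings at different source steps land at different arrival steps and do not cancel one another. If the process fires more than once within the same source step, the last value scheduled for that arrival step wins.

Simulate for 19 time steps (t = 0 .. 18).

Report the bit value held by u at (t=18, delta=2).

0

t0.Δ0 x=0 z=0 y=1 u=1 q=1 r=1 v=1 p=1 clk=0
t0.Δ1 x=0 z=0 y=1 u=1 q=1 r=1 v=1 p=1 clk=1
t0.Δ2 x=0 z=0 y=1 u=1 q=0 r=1 v=1 p=1 clk=1
t0.Δ3 x=0 z=0 y=1 u=0 q=0 r=1 v=1 p=1 clk=1
t1.Δ0 x=0 z=0 y=1 u=0 q=0 r=1 v=1 p=1 clk=1
t1.Δ1 x=0 z=0 y=1 u=0 q=0 r=1 v=1 p=1 clk=0
t2.Δ0 x=0 z=0 y=1 u=0 q=0 r=1 v=1 p=1 clk=0
t2.Δ1 x=0 z=0 y=1 u=0 q=0 r=1 v=1 p=1 clk=1
t2.Δ2 x=0 z=0 y=1 u=0 q=1 r=1 v=1 p=1 clk=1
t2.Δ3 x=0 z=0 y=1 u=1 q=1 r=1 v=1 p=1 clk=1
t3.Δ0 x=0 z=0 y=1 u=1 q=1 r=1 v=1 p=1 clk=1
t3.Δ1 x=0 z=0 y=1 u=1 q=1 r=1 v=1 p=1 clk=0
t4.Δ0 x=0 z=0 y=1 u=1 q=1 r=1 v=1 p=1 clk=0
t4.Δ1 x=0 z=0 y=1 u=1 q=1 r=1 v=1 p=1 clk=1
t4.Δ2 x=0 z=0 y=1 u=1 q=0 r=1 v=1 p=1 clk=1
t4.Δ3 x=0 z=0 y=1 u=0 q=0 r=1 v=1 p=1 clk=1
t5.Δ0 x=0 z=0 y=1 u=0 q=0 r=1 v=1 p=1 clk=1
t5.Δ1 x=0 z=0 y=1 u=0 q=0 r=1 v=1 p=1 clk=0
t6.Δ0 x=0 z=0 y=1 u=0 q=0 r=1 v=1 p=1 clk=0
t6.Δ1 x=0 z=0 y=1 u=0 q=0 r=1 v=1 p=1 clk=1
t6.Δ2 x=0 z=0 y=1 u=0 q=1 r=1 v=1 p=1 clk=1
t6.Δ3 x=0 z=0 y=1 u=1 q=1 r=1 v=1 p=1 clk=1
t7.Δ0 x=0 z=0 y=1 u=1 q=1 r=1 v=1 p=1 clk=1
t7.Δ1 x=0 z=0 y=1 u=1 q=1 r=1 v=1 p=1 clk=0
t8.Δ0 x=0 z=0 y=1 u=1 q=1 r=1 v=1 p=1 clk=0
t8.Δ1 x=0 z=0 y=1 u=1 q=1 r=1 v=1 p=1 clk=1
t8.Δ2 x=0 z=0 y=1 u=1 q=0 r=1 v=1 p=1 clk=1
t8.Δ3 x=0 z=0 y=1 u=0 q=0 r=1 v=1 p=1 clk=1
t9.Δ0 x=0 z=0 y=1 u=0 q=0 r=1 v=1 p=1 clk=1
t9.Δ1 x=0 z=0 y=1 u=0 q=0 r=1 v=1 p=1 clk=0
t10.Δ0 x=0 z=0 y=1 u=0 q=0 r=1 v=1 p=1 clk=0
t10.Δ1 x=0 z=0 y=1 u=0 q=0 r=1 v=1 p=1 clk=1
t10.Δ2 x=0 z=0 y=1 u=0 q=1 r=1 v=1 p=1 clk=1
t10.Δ3 x=0 z=0 y=1 u=1 q=1 r=1 v=1 p=1 clk=1
t11.Δ0 x=0 z=0 y=1 u=1 q=1 r=1 v=1 p=1 clk=1
t11.Δ1 x=0 z=0 y=1 u=1 q=1 r=1 v=1 p=1 clk=0
t12.Δ0 x=0 z=0 y=1 u=1 q=1 r=1 v=1 p=1 clk=0
t12.Δ1 x=0 z=0 y=1 u=1 q=1 r=1 v=1 p=1 clk=1
t12.Δ2 x=0 z=0 y=1 u=1 q=0 r=1 v=1 p=1 clk=1
t12.Δ3 x=0 z=0 y=1 u=0 q=0 r=1 v=1 p=1 clk=1
t13.Δ0 x=0 z=0 y=1 u=0 q=0 r=1 v=1 p=1 clk=1
t13.Δ1 x=0 z=0 y=1 u=0 q=0 r=1 v=1 p=1 clk=0
t14.Δ0 x=0 z=0 y=1 u=0 q=0 r=1 v=1 p=1 clk=0
t14.Δ1 x=0 z=0 y=1 u=0 q=0 r=1 v=1 p=1 clk=1
t14.Δ2 x=0 z=0 y=1 u=0 q=1 r=1 v=1 p=1 clk=1
t14.Δ3 x=0 z=0 y=1 u=1 q=1 r=1 v=1 p=1 clk=1
t15.Δ0 x=0 z=0 y=1 u=1 q=1 r=1 v=1 p=1 clk=1
t15.Δ1 x=0 z=0 y=1 u=1 q=1 r=1 v=1 p=1 clk=0
t16.Δ0 x=0 z=0 y=1 u=1 q=1 r=1 v=1 p=1 clk=0
t16.Δ1 x=0 z=0 y=1 u=1 q=1 r=1 v=1 p=1 clk=1
t16.Δ2 x=0 z=0 y=1 u=1 q=0 r=1 v=1 p=1 clk=1
t16.Δ3 x=0 z=0 y=1 u=0 q=0 r=1 v=1 p=1 clk=1
t17.Δ0 x=0 z=0 y=1 u=0 q=0 r=1 v=1 p=1 clk=1
t17.Δ1 x=0 z=0 y=1 u=0 q=0 r=1 v=1 p=1 clk=0
t18.Δ0 x=0 z=0 y=1 u=0 q=0 r=1 v=1 p=1 clk=0
t18.Δ1 x=0 z=0 y=1 u=0 q=0 r=1 v=1 p=1 clk=1
t18.Δ2 x=0 z=0 y=1 u=0 q=1 r=1 v=1 p=1 clk=1
t18.Δ3 x=0 z=0 y=1 u=1 q=1 r=1 v=1 p=1 clk=1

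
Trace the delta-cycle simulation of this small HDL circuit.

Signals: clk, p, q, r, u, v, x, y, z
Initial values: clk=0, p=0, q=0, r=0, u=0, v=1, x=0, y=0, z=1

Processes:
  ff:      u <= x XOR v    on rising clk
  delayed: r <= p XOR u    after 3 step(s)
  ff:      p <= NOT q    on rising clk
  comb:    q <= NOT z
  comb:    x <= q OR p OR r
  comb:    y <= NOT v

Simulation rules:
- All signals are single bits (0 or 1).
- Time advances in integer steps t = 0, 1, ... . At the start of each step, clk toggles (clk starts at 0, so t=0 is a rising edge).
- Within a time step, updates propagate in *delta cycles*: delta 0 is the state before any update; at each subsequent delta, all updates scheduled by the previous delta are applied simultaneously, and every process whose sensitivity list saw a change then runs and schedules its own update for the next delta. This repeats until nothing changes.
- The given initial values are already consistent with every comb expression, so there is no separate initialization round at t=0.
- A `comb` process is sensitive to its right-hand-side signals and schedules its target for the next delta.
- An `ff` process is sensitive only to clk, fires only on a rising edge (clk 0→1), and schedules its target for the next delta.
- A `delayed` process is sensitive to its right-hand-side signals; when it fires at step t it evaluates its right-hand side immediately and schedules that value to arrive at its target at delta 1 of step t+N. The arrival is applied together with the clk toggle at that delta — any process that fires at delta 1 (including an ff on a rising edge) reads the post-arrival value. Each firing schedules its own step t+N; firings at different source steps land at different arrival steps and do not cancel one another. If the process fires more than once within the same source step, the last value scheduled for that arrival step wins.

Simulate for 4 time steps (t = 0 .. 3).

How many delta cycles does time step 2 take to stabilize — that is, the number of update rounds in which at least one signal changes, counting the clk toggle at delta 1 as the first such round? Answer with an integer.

2

[bits: q,z,x,r,u,clk,p,y,v]
t=0: Δ0=010000001 Δ1=010001001 Δ2=010011101 Δ3=011011101 | 3Δ
t=1: Δ0=011011101 Δ1=011010101 | 1Δ
t=2: Δ0=011010101 Δ1=011011101 Δ2=011001101 | 2Δ
t=3: Δ0=011001101 Δ1=011000101 | 1Δ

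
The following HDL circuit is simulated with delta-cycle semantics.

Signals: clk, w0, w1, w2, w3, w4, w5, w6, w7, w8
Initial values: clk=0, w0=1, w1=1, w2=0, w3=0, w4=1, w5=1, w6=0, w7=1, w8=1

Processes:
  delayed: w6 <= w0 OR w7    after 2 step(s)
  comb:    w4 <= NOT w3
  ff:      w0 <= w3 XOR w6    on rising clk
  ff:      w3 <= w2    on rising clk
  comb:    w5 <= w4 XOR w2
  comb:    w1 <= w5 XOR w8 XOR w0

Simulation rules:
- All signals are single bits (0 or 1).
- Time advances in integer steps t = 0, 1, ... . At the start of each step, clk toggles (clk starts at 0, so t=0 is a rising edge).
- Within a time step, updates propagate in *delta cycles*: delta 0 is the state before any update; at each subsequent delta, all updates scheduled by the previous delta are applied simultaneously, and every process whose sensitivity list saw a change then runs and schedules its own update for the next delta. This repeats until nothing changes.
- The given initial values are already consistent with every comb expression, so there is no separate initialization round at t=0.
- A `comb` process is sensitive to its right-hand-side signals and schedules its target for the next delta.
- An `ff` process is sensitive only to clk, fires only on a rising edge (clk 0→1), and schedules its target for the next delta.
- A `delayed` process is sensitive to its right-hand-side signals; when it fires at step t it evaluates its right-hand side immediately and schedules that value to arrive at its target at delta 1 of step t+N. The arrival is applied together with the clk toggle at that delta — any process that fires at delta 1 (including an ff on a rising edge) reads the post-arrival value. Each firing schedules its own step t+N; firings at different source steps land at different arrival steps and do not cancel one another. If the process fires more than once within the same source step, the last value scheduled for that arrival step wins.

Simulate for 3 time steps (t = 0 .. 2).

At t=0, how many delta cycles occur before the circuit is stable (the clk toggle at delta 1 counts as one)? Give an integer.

3

t=0 Δ0: w1=1 w7=1 w4=1 w0=1 w8=1 w3=0 w2=0 w5=1 w6=0 clk=0
  Δ1: clk:0→1
  Δ2: w0:1→0
  Δ3: w1:1→0
  (3Δ to stable)
t=1 Δ0: w1=0 w7=1 w4=1 w0=0 w8=1 w3=0 w2=0 w5=1 w6=0 clk=1
  Δ1: clk:1→0
  (1Δ to stable)
t=2 Δ0: w1=0 w7=1 w4=1 w0=0 w8=1 w3=0 w2=0 w5=1 w6=0 clk=0
  Δ1: w6:0→1, clk:0→1
  Δ2: w0:0→1
  Δ3: w1:0→1
  (3Δ to stable)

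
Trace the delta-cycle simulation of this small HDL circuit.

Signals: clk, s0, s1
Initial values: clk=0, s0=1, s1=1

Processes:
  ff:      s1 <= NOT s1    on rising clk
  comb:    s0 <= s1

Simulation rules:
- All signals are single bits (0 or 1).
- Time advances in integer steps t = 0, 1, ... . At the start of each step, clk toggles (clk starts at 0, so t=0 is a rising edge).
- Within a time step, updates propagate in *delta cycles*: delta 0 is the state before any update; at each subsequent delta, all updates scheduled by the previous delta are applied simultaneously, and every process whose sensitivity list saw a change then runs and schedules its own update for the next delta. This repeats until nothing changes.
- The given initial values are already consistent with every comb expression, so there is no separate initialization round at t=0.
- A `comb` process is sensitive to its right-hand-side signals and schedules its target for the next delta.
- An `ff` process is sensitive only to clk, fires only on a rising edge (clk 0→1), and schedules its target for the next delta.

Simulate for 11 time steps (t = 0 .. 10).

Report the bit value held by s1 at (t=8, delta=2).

[bits: s1,s0,clk]
t=0: Δ0=110 Δ1=111 Δ2=011 Δ3=001 | 3Δ
t=1: Δ0=001 Δ1=000 | 1Δ
t=2: Δ0=000 Δ1=001 Δ2=101 Δ3=111 | 3Δ
t=3: Δ0=111 Δ1=110 | 1Δ
t=4: Δ0=110 Δ1=111 Δ2=011 Δ3=001 | 3Δ
t=5: Δ0=001 Δ1=000 | 1Δ
t=6: Δ0=000 Δ1=001 Δ2=101 Δ3=111 | 3Δ
t=7: Δ0=111 Δ1=110 | 1Δ
t=8: Δ0=110 Δ1=111 Δ2=011 Δ3=001 | 3Δ
t=9: Δ0=001 Δ1=000 | 1Δ
t=10: Δ0=000 Δ1=001 Δ2=101 Δ3=111 | 3Δ

0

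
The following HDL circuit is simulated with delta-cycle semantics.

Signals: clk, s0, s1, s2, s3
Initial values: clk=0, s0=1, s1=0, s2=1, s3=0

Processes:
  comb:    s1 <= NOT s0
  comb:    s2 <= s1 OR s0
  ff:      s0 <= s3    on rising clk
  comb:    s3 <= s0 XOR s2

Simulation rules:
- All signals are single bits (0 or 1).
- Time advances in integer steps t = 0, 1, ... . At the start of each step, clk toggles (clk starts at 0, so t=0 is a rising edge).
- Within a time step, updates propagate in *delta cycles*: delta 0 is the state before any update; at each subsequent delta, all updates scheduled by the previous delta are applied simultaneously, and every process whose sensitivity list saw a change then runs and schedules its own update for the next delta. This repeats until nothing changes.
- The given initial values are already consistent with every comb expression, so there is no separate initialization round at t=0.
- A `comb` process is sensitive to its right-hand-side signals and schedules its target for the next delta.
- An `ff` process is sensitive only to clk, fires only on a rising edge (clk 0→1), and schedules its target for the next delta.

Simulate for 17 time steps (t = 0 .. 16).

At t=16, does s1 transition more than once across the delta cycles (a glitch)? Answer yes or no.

t0.Δ0 s3=0 clk=0 s0=1 s1=0 s2=1
t0.Δ1 s3=0 clk=1 s0=1 s1=0 s2=1
t0.Δ2 s3=0 clk=1 s0=0 s1=0 s2=1
t0.Δ3 s3=1 clk=1 s0=0 s1=1 s2=0
t0.Δ4 s3=0 clk=1 s0=0 s1=1 s2=1
t0.Δ5 s3=1 clk=1 s0=0 s1=1 s2=1
t1.Δ0 s3=1 clk=1 s0=0 s1=1 s2=1
t1.Δ1 s3=1 clk=0 s0=0 s1=1 s2=1
t2.Δ0 s3=1 clk=0 s0=0 s1=1 s2=1
t2.Δ1 s3=1 clk=1 s0=0 s1=1 s2=1
t2.Δ2 s3=1 clk=1 s0=1 s1=1 s2=1
t2.Δ3 s3=0 clk=1 s0=1 s1=0 s2=1
t3.Δ0 s3=0 clk=1 s0=1 s1=0 s2=1
t3.Δ1 s3=0 clk=0 s0=1 s1=0 s2=1
t4.Δ0 s3=0 clk=0 s0=1 s1=0 s2=1
t4.Δ1 s3=0 clk=1 s0=1 s1=0 s2=1
t4.Δ2 s3=0 clk=1 s0=0 s1=0 s2=1
t4.Δ3 s3=1 clk=1 s0=0 s1=1 s2=0
t4.Δ4 s3=0 clk=1 s0=0 s1=1 s2=1
t4.Δ5 s3=1 clk=1 s0=0 s1=1 s2=1
t5.Δ0 s3=1 clk=1 s0=0 s1=1 s2=1
t5.Δ1 s3=1 clk=0 s0=0 s1=1 s2=1
t6.Δ0 s3=1 clk=0 s0=0 s1=1 s2=1
t6.Δ1 s3=1 clk=1 s0=0 s1=1 s2=1
t6.Δ2 s3=1 clk=1 s0=1 s1=1 s2=1
t6.Δ3 s3=0 clk=1 s0=1 s1=0 s2=1
t7.Δ0 s3=0 clk=1 s0=1 s1=0 s2=1
t7.Δ1 s3=0 clk=0 s0=1 s1=0 s2=1
t8.Δ0 s3=0 clk=0 s0=1 s1=0 s2=1
t8.Δ1 s3=0 clk=1 s0=1 s1=0 s2=1
t8.Δ2 s3=0 clk=1 s0=0 s1=0 s2=1
t8.Δ3 s3=1 clk=1 s0=0 s1=1 s2=0
t8.Δ4 s3=0 clk=1 s0=0 s1=1 s2=1
t8.Δ5 s3=1 clk=1 s0=0 s1=1 s2=1
t9.Δ0 s3=1 clk=1 s0=0 s1=1 s2=1
t9.Δ1 s3=1 clk=0 s0=0 s1=1 s2=1
t10.Δ0 s3=1 clk=0 s0=0 s1=1 s2=1
t10.Δ1 s3=1 clk=1 s0=0 s1=1 s2=1
t10.Δ2 s3=1 clk=1 s0=1 s1=1 s2=1
t10.Δ3 s3=0 clk=1 s0=1 s1=0 s2=1
t11.Δ0 s3=0 clk=1 s0=1 s1=0 s2=1
t11.Δ1 s3=0 clk=0 s0=1 s1=0 s2=1
t12.Δ0 s3=0 clk=0 s0=1 s1=0 s2=1
t12.Δ1 s3=0 clk=1 s0=1 s1=0 s2=1
t12.Δ2 s3=0 clk=1 s0=0 s1=0 s2=1
t12.Δ3 s3=1 clk=1 s0=0 s1=1 s2=0
t12.Δ4 s3=0 clk=1 s0=0 s1=1 s2=1
t12.Δ5 s3=1 clk=1 s0=0 s1=1 s2=1
t13.Δ0 s3=1 clk=1 s0=0 s1=1 s2=1
t13.Δ1 s3=1 clk=0 s0=0 s1=1 s2=1
t14.Δ0 s3=1 clk=0 s0=0 s1=1 s2=1
t14.Δ1 s3=1 clk=1 s0=0 s1=1 s2=1
t14.Δ2 s3=1 clk=1 s0=1 s1=1 s2=1
t14.Δ3 s3=0 clk=1 s0=1 s1=0 s2=1
t15.Δ0 s3=0 clk=1 s0=1 s1=0 s2=1
t15.Δ1 s3=0 clk=0 s0=1 s1=0 s2=1
t16.Δ0 s3=0 clk=0 s0=1 s1=0 s2=1
t16.Δ1 s3=0 clk=1 s0=1 s1=0 s2=1
t16.Δ2 s3=0 clk=1 s0=0 s1=0 s2=1
t16.Δ3 s3=1 clk=1 s0=0 s1=1 s2=0
t16.Δ4 s3=0 clk=1 s0=0 s1=1 s2=1
t16.Δ5 s3=1 clk=1 s0=0 s1=1 s2=1

no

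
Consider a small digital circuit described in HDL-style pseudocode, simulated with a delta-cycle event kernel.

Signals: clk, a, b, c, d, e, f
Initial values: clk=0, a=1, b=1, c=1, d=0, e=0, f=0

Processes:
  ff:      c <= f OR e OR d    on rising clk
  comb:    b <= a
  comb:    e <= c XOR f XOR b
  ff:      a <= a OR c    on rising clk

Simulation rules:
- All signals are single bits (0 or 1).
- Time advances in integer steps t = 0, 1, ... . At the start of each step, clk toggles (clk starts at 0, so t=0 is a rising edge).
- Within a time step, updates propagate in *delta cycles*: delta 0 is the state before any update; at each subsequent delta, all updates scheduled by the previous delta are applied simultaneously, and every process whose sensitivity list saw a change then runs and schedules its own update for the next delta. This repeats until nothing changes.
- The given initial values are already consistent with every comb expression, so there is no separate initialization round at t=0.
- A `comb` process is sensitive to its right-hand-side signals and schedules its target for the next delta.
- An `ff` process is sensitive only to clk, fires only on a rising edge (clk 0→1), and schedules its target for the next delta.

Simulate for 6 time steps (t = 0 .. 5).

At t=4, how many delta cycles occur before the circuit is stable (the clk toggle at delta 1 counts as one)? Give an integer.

t=0 Δ0: b=1 d=0 a=1 f=0 clk=0 c=1 e=0
  Δ1: clk:0→1
  Δ2: c:1→0
  Δ3: e:0→1
  (3Δ to stable)
t=1 Δ0: b=1 d=0 a=1 f=0 clk=1 c=0 e=1
  Δ1: clk:1→0
  (1Δ to stable)
t=2 Δ0: b=1 d=0 a=1 f=0 clk=0 c=0 e=1
  Δ1: clk:0→1
  Δ2: c:0→1
  Δ3: e:1→0
  (3Δ to stable)
t=3 Δ0: b=1 d=0 a=1 f=0 clk=1 c=1 e=0
  Δ1: clk:1→0
  (1Δ to stable)
t=4 Δ0: b=1 d=0 a=1 f=0 clk=0 c=1 e=0
  Δ1: clk:0→1
  Δ2: c:1→0
  Δ3: e:0→1
  (3Δ to stable)
t=5 Δ0: b=1 d=0 a=1 f=0 clk=1 c=0 e=1
  Δ1: clk:1→0
  (1Δ to stable)

3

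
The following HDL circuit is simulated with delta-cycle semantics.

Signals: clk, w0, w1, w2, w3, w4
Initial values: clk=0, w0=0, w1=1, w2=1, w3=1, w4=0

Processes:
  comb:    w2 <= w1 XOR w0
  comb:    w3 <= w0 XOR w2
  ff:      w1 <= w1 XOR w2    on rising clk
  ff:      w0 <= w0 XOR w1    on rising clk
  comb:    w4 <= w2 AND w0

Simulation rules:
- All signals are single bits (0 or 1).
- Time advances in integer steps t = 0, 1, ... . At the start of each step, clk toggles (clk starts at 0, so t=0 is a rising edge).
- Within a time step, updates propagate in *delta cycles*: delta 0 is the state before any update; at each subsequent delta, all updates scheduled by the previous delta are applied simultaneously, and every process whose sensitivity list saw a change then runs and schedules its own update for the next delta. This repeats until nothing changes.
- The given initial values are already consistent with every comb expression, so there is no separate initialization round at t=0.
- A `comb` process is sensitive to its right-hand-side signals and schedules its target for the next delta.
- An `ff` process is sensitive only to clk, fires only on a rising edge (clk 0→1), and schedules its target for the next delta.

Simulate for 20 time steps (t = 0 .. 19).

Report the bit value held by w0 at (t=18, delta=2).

1

t0.Δ0 w1=1 w4=0 w2=1 clk=0 w0=0 w3=1
t0.Δ1 w1=1 w4=0 w2=1 clk=1 w0=0 w3=1
t0.Δ2 w1=0 w4=0 w2=1 clk=1 w0=1 w3=1
t0.Δ3 w1=0 w4=1 w2=1 clk=1 w0=1 w3=0
t1.Δ0 w1=0 w4=1 w2=1 clk=1 w0=1 w3=0
t1.Δ1 w1=0 w4=1 w2=1 clk=0 w0=1 w3=0
t2.Δ0 w1=0 w4=1 w2=1 clk=0 w0=1 w3=0
t2.Δ1 w1=0 w4=1 w2=1 clk=1 w0=1 w3=0
t2.Δ2 w1=1 w4=1 w2=1 clk=1 w0=1 w3=0
t2.Δ3 w1=1 w4=1 w2=0 clk=1 w0=1 w3=0
t2.Δ4 w1=1 w4=0 w2=0 clk=1 w0=1 w3=1
t3.Δ0 w1=1 w4=0 w2=0 clk=1 w0=1 w3=1
t3.Δ1 w1=1 w4=0 w2=0 clk=0 w0=1 w3=1
t4.Δ0 w1=1 w4=0 w2=0 clk=0 w0=1 w3=1
t4.Δ1 w1=1 w4=0 w2=0 clk=1 w0=1 w3=1
t4.Δ2 w1=1 w4=0 w2=0 clk=1 w0=0 w3=1
t4.Δ3 w1=1 w4=0 w2=1 clk=1 w0=0 w3=0
t4.Δ4 w1=1 w4=0 w2=1 clk=1 w0=0 w3=1
t5.Δ0 w1=1 w4=0 w2=1 clk=1 w0=0 w3=1
t5.Δ1 w1=1 w4=0 w2=1 clk=0 w0=0 w3=1
t6.Δ0 w1=1 w4=0 w2=1 clk=0 w0=0 w3=1
t6.Δ1 w1=1 w4=0 w2=1 clk=1 w0=0 w3=1
t6.Δ2 w1=0 w4=0 w2=1 clk=1 w0=1 w3=1
t6.Δ3 w1=0 w4=1 w2=1 clk=1 w0=1 w3=0
t7.Δ0 w1=0 w4=1 w2=1 clk=1 w0=1 w3=0
t7.Δ1 w1=0 w4=1 w2=1 clk=0 w0=1 w3=0
t8.Δ0 w1=0 w4=1 w2=1 clk=0 w0=1 w3=0
t8.Δ1 w1=0 w4=1 w2=1 clk=1 w0=1 w3=0
t8.Δ2 w1=1 w4=1 w2=1 clk=1 w0=1 w3=0
t8.Δ3 w1=1 w4=1 w2=0 clk=1 w0=1 w3=0
t8.Δ4 w1=1 w4=0 w2=0 clk=1 w0=1 w3=1
t9.Δ0 w1=1 w4=0 w2=0 clk=1 w0=1 w3=1
t9.Δ1 w1=1 w4=0 w2=0 clk=0 w0=1 w3=1
t10.Δ0 w1=1 w4=0 w2=0 clk=0 w0=1 w3=1
t10.Δ1 w1=1 w4=0 w2=0 clk=1 w0=1 w3=1
t10.Δ2 w1=1 w4=0 w2=0 clk=1 w0=0 w3=1
t10.Δ3 w1=1 w4=0 w2=1 clk=1 w0=0 w3=0
t10.Δ4 w1=1 w4=0 w2=1 clk=1 w0=0 w3=1
t11.Δ0 w1=1 w4=0 w2=1 clk=1 w0=0 w3=1
t11.Δ1 w1=1 w4=0 w2=1 clk=0 w0=0 w3=1
t12.Δ0 w1=1 w4=0 w2=1 clk=0 w0=0 w3=1
t12.Δ1 w1=1 w4=0 w2=1 clk=1 w0=0 w3=1
t12.Δ2 w1=0 w4=0 w2=1 clk=1 w0=1 w3=1
t12.Δ3 w1=0 w4=1 w2=1 clk=1 w0=1 w3=0
t13.Δ0 w1=0 w4=1 w2=1 clk=1 w0=1 w3=0
t13.Δ1 w1=0 w4=1 w2=1 clk=0 w0=1 w3=0
t14.Δ0 w1=0 w4=1 w2=1 clk=0 w0=1 w3=0
t14.Δ1 w1=0 w4=1 w2=1 clk=1 w0=1 w3=0
t14.Δ2 w1=1 w4=1 w2=1 clk=1 w0=1 w3=0
t14.Δ3 w1=1 w4=1 w2=0 clk=1 w0=1 w3=0
t14.Δ4 w1=1 w4=0 w2=0 clk=1 w0=1 w3=1
t15.Δ0 w1=1 w4=0 w2=0 clk=1 w0=1 w3=1
t15.Δ1 w1=1 w4=0 w2=0 clk=0 w0=1 w3=1
t16.Δ0 w1=1 w4=0 w2=0 clk=0 w0=1 w3=1
t16.Δ1 w1=1 w4=0 w2=0 clk=1 w0=1 w3=1
t16.Δ2 w1=1 w4=0 w2=0 clk=1 w0=0 w3=1
t16.Δ3 w1=1 w4=0 w2=1 clk=1 w0=0 w3=0
t16.Δ4 w1=1 w4=0 w2=1 clk=1 w0=0 w3=1
t17.Δ0 w1=1 w4=0 w2=1 clk=1 w0=0 w3=1
t17.Δ1 w1=1 w4=0 w2=1 clk=0 w0=0 w3=1
t18.Δ0 w1=1 w4=0 w2=1 clk=0 w0=0 w3=1
t18.Δ1 w1=1 w4=0 w2=1 clk=1 w0=0 w3=1
t18.Δ2 w1=0 w4=0 w2=1 clk=1 w0=1 w3=1
t18.Δ3 w1=0 w4=1 w2=1 clk=1 w0=1 w3=0
t19.Δ0 w1=0 w4=1 w2=1 clk=1 w0=1 w3=0
t19.Δ1 w1=0 w4=1 w2=1 clk=0 w0=1 w3=0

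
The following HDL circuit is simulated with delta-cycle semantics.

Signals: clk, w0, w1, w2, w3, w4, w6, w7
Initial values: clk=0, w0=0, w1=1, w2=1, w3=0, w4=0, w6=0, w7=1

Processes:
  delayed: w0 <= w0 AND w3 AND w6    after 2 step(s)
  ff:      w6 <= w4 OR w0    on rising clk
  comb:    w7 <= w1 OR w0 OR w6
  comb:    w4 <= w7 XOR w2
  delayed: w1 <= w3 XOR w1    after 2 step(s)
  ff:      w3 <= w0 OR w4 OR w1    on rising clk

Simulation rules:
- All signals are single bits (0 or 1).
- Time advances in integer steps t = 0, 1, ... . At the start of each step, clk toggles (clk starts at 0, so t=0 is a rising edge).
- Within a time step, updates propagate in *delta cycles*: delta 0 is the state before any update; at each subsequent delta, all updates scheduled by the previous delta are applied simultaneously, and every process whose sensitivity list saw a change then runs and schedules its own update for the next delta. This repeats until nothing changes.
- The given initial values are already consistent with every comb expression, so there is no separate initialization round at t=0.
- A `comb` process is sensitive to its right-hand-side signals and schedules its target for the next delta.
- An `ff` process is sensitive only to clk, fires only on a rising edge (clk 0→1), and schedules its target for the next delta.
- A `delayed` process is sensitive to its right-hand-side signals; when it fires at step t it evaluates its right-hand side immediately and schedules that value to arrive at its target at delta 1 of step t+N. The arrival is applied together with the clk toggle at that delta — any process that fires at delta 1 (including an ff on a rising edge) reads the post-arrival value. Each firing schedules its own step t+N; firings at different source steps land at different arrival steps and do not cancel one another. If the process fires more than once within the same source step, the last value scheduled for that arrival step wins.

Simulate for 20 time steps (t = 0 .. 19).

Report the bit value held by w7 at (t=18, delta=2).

t=0 Δ0: w3=0 w0=0 w1=1 w6=0 w4=0 clk=0 w2=1 w7=1
  Δ1: clk:0→1
  Δ2: w3:0→1
  (2Δ to stable)
t=1 Δ0: w3=1 w0=0 w1=1 w6=0 w4=0 clk=1 w2=1 w7=1
  Δ1: clk:1→0
  (1Δ to stable)
t=2 Δ0: w3=1 w0=0 w1=1 w6=0 w4=0 clk=0 w2=1 w7=1
  Δ1: w1:1→0, clk:0→1
  Δ2: w3:1→0, w7:1→0
  Δ3: w4:0→1
  (3Δ to stable)
t=3 Δ0: w3=0 w0=0 w1=0 w6=0 w4=1 clk=1 w2=1 w7=0
  Δ1: clk:1→0
  (1Δ to stable)
t=4 Δ0: w3=0 w0=0 w1=0 w6=0 w4=1 clk=0 w2=1 w7=0
  Δ1: clk:0→1
  Δ2: w3:0→1, w6:0→1
  Δ3: w7:0→1
  Δ4: w4:1→0
  (4Δ to stable)
t=5 Δ0: w3=1 w0=0 w1=0 w6=1 w4=0 clk=1 w2=1 w7=1
  Δ1: clk:1→0
  (1Δ to stable)
t=6 Δ0: w3=1 w0=0 w1=0 w6=1 w4=0 clk=0 w2=1 w7=1
  Δ1: w1:0→1, clk:0→1
  Δ2: w6:1→0
  (2Δ to stable)
t=7 Δ0: w3=1 w0=0 w1=1 w6=0 w4=0 clk=1 w2=1 w7=1
  Δ1: clk:1→0
  (1Δ to stable)
t=8 Δ0: w3=1 w0=0 w1=1 w6=0 w4=0 clk=0 w2=1 w7=1
  Δ1: w1:1→0, clk:0→1
  Δ2: w3:1→0, w7:1→0
  Δ3: w4:0→1
  (3Δ to stable)
t=9 Δ0: w3=0 w0=0 w1=0 w6=0 w4=1 clk=1 w2=1 w7=0
  Δ1: clk:1→0
  (1Δ to stable)
t=10 Δ0: w3=0 w0=0 w1=0 w6=0 w4=1 clk=0 w2=1 w7=0
  Δ1: clk:0→1
  Δ2: w3:0→1, w6:0→1
  Δ3: w7:0→1
  Δ4: w4:1→0
  (4Δ to stable)
t=11 Δ0: w3=1 w0=0 w1=0 w6=1 w4=0 clk=1 w2=1 w7=1
  Δ1: clk:1→0
  (1Δ to stable)
t=12 Δ0: w3=1 w0=0 w1=0 w6=1 w4=0 clk=0 w2=1 w7=1
  Δ1: w1:0→1, clk:0→1
  Δ2: w6:1→0
  (2Δ to stable)
t=13 Δ0: w3=1 w0=0 w1=1 w6=0 w4=0 clk=1 w2=1 w7=1
  Δ1: clk:1→0
  (1Δ to stable)
t=14 Δ0: w3=1 w0=0 w1=1 w6=0 w4=0 clk=0 w2=1 w7=1
  Δ1: w1:1→0, clk:0→1
  Δ2: w3:1→0, w7:1→0
  Δ3: w4:0→1
  (3Δ to stable)
t=15 Δ0: w3=0 w0=0 w1=0 w6=0 w4=1 clk=1 w2=1 w7=0
  Δ1: clk:1→0
  (1Δ to stable)
t=16 Δ0: w3=0 w0=0 w1=0 w6=0 w4=1 clk=0 w2=1 w7=0
  Δ1: clk:0→1
  Δ2: w3:0→1, w6:0→1
  Δ3: w7:0→1
  Δ4: w4:1→0
  (4Δ to stable)
t=17 Δ0: w3=1 w0=0 w1=0 w6=1 w4=0 clk=1 w2=1 w7=1
  Δ1: clk:1→0
  (1Δ to stable)
t=18 Δ0: w3=1 w0=0 w1=0 w6=1 w4=0 clk=0 w2=1 w7=1
  Δ1: w1:0→1, clk:0→1
  Δ2: w6:1→0
  (2Δ to stable)
t=19 Δ0: w3=1 w0=0 w1=1 w6=0 w4=0 clk=1 w2=1 w7=1
  Δ1: clk:1→0
  (1Δ to stable)

1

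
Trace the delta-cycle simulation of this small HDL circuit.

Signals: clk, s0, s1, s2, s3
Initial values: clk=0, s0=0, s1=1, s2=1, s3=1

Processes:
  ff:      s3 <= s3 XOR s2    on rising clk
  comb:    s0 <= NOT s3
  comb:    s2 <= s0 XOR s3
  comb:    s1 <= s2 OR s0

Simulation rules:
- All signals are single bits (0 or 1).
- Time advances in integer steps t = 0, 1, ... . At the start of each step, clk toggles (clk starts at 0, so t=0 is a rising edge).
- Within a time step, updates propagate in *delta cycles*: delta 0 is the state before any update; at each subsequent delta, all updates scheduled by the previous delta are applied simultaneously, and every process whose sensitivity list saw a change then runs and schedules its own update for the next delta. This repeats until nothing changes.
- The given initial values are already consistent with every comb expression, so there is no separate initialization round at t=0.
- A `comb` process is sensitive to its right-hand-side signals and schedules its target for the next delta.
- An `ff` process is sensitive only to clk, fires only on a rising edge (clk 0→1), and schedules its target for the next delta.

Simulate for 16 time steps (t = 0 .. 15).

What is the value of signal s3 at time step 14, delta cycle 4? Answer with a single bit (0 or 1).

t0.Δ0 s2=1 s0=0 s1=1 s3=1 clk=0
t0.Δ1 s2=1 s0=0 s1=1 s3=1 clk=1
t0.Δ2 s2=1 s0=0 s1=1 s3=0 clk=1
t0.Δ3 s2=0 s0=1 s1=1 s3=0 clk=1
t0.Δ4 s2=1 s0=1 s1=1 s3=0 clk=1
t1.Δ0 s2=1 s0=1 s1=1 s3=0 clk=1
t1.Δ1 s2=1 s0=1 s1=1 s3=0 clk=0
t2.Δ0 s2=1 s0=1 s1=1 s3=0 clk=0
t2.Δ1 s2=1 s0=1 s1=1 s3=0 clk=1
t2.Δ2 s2=1 s0=1 s1=1 s3=1 clk=1
t2.Δ3 s2=0 s0=0 s1=1 s3=1 clk=1
t2.Δ4 s2=1 s0=0 s1=0 s3=1 clk=1
t2.Δ5 s2=1 s0=0 s1=1 s3=1 clk=1
t3.Δ0 s2=1 s0=0 s1=1 s3=1 clk=1
t3.Δ1 s2=1 s0=0 s1=1 s3=1 clk=0
t4.Δ0 s2=1 s0=0 s1=1 s3=1 clk=0
t4.Δ1 s2=1 s0=0 s1=1 s3=1 clk=1
t4.Δ2 s2=1 s0=0 s1=1 s3=0 clk=1
t4.Δ3 s2=0 s0=1 s1=1 s3=0 clk=1
t4.Δ4 s2=1 s0=1 s1=1 s3=0 clk=1
t5.Δ0 s2=1 s0=1 s1=1 s3=0 clk=1
t5.Δ1 s2=1 s0=1 s1=1 s3=0 clk=0
t6.Δ0 s2=1 s0=1 s1=1 s3=0 clk=0
t6.Δ1 s2=1 s0=1 s1=1 s3=0 clk=1
t6.Δ2 s2=1 s0=1 s1=1 s3=1 clk=1
t6.Δ3 s2=0 s0=0 s1=1 s3=1 clk=1
t6.Δ4 s2=1 s0=0 s1=0 s3=1 clk=1
t6.Δ5 s2=1 s0=0 s1=1 s3=1 clk=1
t7.Δ0 s2=1 s0=0 s1=1 s3=1 clk=1
t7.Δ1 s2=1 s0=0 s1=1 s3=1 clk=0
t8.Δ0 s2=1 s0=0 s1=1 s3=1 clk=0
t8.Δ1 s2=1 s0=0 s1=1 s3=1 clk=1
t8.Δ2 s2=1 s0=0 s1=1 s3=0 clk=1
t8.Δ3 s2=0 s0=1 s1=1 s3=0 clk=1
t8.Δ4 s2=1 s0=1 s1=1 s3=0 clk=1
t9.Δ0 s2=1 s0=1 s1=1 s3=0 clk=1
t9.Δ1 s2=1 s0=1 s1=1 s3=0 clk=0
t10.Δ0 s2=1 s0=1 s1=1 s3=0 clk=0
t10.Δ1 s2=1 s0=1 s1=1 s3=0 clk=1
t10.Δ2 s2=1 s0=1 s1=1 s3=1 clk=1
t10.Δ3 s2=0 s0=0 s1=1 s3=1 clk=1
t10.Δ4 s2=1 s0=0 s1=0 s3=1 clk=1
t10.Δ5 s2=1 s0=0 s1=1 s3=1 clk=1
t11.Δ0 s2=1 s0=0 s1=1 s3=1 clk=1
t11.Δ1 s2=1 s0=0 s1=1 s3=1 clk=0
t12.Δ0 s2=1 s0=0 s1=1 s3=1 clk=0
t12.Δ1 s2=1 s0=0 s1=1 s3=1 clk=1
t12.Δ2 s2=1 s0=0 s1=1 s3=0 clk=1
t12.Δ3 s2=0 s0=1 s1=1 s3=0 clk=1
t12.Δ4 s2=1 s0=1 s1=1 s3=0 clk=1
t13.Δ0 s2=1 s0=1 s1=1 s3=0 clk=1
t13.Δ1 s2=1 s0=1 s1=1 s3=0 clk=0
t14.Δ0 s2=1 s0=1 s1=1 s3=0 clk=0
t14.Δ1 s2=1 s0=1 s1=1 s3=0 clk=1
t14.Δ2 s2=1 s0=1 s1=1 s3=1 clk=1
t14.Δ3 s2=0 s0=0 s1=1 s3=1 clk=1
t14.Δ4 s2=1 s0=0 s1=0 s3=1 clk=1
t14.Δ5 s2=1 s0=0 s1=1 s3=1 clk=1
t15.Δ0 s2=1 s0=0 s1=1 s3=1 clk=1
t15.Δ1 s2=1 s0=0 s1=1 s3=1 clk=0

1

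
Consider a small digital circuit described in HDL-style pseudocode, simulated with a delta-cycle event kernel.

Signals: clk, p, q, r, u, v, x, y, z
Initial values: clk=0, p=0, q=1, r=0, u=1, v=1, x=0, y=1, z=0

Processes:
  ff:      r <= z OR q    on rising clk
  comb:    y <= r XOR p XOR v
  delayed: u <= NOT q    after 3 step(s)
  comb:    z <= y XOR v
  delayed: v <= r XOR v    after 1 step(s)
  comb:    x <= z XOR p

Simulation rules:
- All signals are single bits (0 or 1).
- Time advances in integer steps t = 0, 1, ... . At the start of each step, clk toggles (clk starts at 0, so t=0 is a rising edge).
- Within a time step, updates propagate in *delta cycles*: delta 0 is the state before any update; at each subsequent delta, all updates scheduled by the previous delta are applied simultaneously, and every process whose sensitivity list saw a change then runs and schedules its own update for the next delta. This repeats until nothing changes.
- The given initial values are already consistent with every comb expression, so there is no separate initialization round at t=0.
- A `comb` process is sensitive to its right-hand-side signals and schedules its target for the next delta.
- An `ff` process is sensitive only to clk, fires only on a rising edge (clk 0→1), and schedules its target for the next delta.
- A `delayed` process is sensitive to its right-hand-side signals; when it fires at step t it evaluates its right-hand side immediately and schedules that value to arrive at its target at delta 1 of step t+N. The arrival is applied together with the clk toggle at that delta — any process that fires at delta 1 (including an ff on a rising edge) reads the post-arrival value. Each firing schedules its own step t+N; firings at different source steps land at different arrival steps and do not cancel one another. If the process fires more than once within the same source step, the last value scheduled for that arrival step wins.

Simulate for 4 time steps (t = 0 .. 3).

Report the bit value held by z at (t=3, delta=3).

t0.Δ0 clk=0 y=1 u=1 q=1 v=1 p=0 z=0 x=0 r=0
t0.Δ1 clk=1 y=1 u=1 q=1 v=1 p=0 z=0 x=0 r=0
t0.Δ2 clk=1 y=1 u=1 q=1 v=1 p=0 z=0 x=0 r=1
t0.Δ3 clk=1 y=0 u=1 q=1 v=1 p=0 z=0 x=0 r=1
t0.Δ4 clk=1 y=0 u=1 q=1 v=1 p=0 z=1 x=0 r=1
t0.Δ5 clk=1 y=0 u=1 q=1 v=1 p=0 z=1 x=1 r=1
t1.Δ0 clk=1 y=0 u=1 q=1 v=1 p=0 z=1 x=1 r=1
t1.Δ1 clk=0 y=0 u=1 q=1 v=0 p=0 z=1 x=1 r=1
t1.Δ2 clk=0 y=1 u=1 q=1 v=0 p=0 z=0 x=1 r=1
t1.Δ3 clk=0 y=1 u=1 q=1 v=0 p=0 z=1 x=0 r=1
t1.Δ4 clk=0 y=1 u=1 q=1 v=0 p=0 z=1 x=1 r=1
t2.Δ0 clk=0 y=1 u=1 q=1 v=0 p=0 z=1 x=1 r=1
t2.Δ1 clk=1 y=1 u=1 q=1 v=1 p=0 z=1 x=1 r=1
t2.Δ2 clk=1 y=0 u=1 q=1 v=1 p=0 z=0 x=1 r=1
t2.Δ3 clk=1 y=0 u=1 q=1 v=1 p=0 z=1 x=0 r=1
t2.Δ4 clk=1 y=0 u=1 q=1 v=1 p=0 z=1 x=1 r=1
t3.Δ0 clk=1 y=0 u=1 q=1 v=1 p=0 z=1 x=1 r=1
t3.Δ1 clk=0 y=0 u=1 q=1 v=0 p=0 z=1 x=1 r=1
t3.Δ2 clk=0 y=1 u=1 q=1 v=0 p=0 z=0 x=1 r=1
t3.Δ3 clk=0 y=1 u=1 q=1 v=0 p=0 z=1 x=0 r=1
t3.Δ4 clk=0 y=1 u=1 q=1 v=0 p=0 z=1 x=1 r=1

1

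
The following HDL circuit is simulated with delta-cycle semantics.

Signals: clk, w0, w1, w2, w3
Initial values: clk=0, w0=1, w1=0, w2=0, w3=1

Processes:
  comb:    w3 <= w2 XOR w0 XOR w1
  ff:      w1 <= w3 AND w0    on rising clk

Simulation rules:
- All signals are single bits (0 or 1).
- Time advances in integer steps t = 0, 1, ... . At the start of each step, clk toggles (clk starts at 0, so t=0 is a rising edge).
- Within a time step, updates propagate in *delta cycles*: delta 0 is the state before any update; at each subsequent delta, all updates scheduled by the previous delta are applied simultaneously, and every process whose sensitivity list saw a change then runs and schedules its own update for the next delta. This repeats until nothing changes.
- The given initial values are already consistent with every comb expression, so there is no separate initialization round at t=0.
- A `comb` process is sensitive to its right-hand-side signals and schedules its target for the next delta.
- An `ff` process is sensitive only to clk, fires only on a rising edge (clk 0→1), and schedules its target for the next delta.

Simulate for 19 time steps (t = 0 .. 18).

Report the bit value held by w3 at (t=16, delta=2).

[bits: w2,w1,clk,w3,w0]
t=0: Δ0=00011 Δ1=00111 Δ2=01111 Δ3=01101 | 3Δ
t=1: Δ0=01101 Δ1=01001 | 1Δ
t=2: Δ0=01001 Δ1=01101 Δ2=00101 Δ3=00111 | 3Δ
t=3: Δ0=00111 Δ1=00011 | 1Δ
t=4: Δ0=00011 Δ1=00111 Δ2=01111 Δ3=01101 | 3Δ
t=5: Δ0=01101 Δ1=01001 | 1Δ
t=6: Δ0=01001 Δ1=01101 Δ2=00101 Δ3=00111 | 3Δ
t=7: Δ0=00111 Δ1=00011 | 1Δ
t=8: Δ0=00011 Δ1=00111 Δ2=01111 Δ3=01101 | 3Δ
t=9: Δ0=01101 Δ1=01001 | 1Δ
t=10: Δ0=01001 Δ1=01101 Δ2=00101 Δ3=00111 | 3Δ
t=11: Δ0=00111 Δ1=00011 | 1Δ
t=12: Δ0=00011 Δ1=00111 Δ2=01111 Δ3=01101 | 3Δ
t=13: Δ0=01101 Δ1=01001 | 1Δ
t=14: Δ0=01001 Δ1=01101 Δ2=00101 Δ3=00111 | 3Δ
t=15: Δ0=00111 Δ1=00011 | 1Δ
t=16: Δ0=00011 Δ1=00111 Δ2=01111 Δ3=01101 | 3Δ
t=17: Δ0=01101 Δ1=01001 | 1Δ
t=18: Δ0=01001 Δ1=01101 Δ2=00101 Δ3=00111 | 3Δ

1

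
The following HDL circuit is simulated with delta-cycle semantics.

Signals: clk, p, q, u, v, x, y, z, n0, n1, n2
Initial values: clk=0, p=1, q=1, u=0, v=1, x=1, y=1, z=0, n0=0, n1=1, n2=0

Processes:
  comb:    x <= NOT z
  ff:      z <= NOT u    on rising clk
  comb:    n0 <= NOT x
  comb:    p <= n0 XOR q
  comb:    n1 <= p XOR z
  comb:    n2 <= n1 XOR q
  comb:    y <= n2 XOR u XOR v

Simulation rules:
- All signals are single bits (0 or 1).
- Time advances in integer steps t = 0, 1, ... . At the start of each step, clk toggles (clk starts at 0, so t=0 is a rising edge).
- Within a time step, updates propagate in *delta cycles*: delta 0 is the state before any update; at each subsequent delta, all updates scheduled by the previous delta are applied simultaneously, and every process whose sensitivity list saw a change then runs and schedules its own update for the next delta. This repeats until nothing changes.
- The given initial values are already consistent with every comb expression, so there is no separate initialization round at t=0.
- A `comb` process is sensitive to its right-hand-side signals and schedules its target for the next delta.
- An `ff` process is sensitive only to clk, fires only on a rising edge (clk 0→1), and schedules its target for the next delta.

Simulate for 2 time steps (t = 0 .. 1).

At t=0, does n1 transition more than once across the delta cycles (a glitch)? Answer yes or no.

yes

[bits: n2,x,n1,clk,n0,y,z,u,v,q,p]
t=0: Δ0=01100100111 Δ1=01110100111 Δ2=01110110111 Δ3=00010110111 Δ4=10011110111 Δ5=10011010110 Δ6=10111010110 Δ7=00111010110 Δ8=00111110110 | 8Δ
t=1: Δ0=00111110110 Δ1=00101110110 | 1Δ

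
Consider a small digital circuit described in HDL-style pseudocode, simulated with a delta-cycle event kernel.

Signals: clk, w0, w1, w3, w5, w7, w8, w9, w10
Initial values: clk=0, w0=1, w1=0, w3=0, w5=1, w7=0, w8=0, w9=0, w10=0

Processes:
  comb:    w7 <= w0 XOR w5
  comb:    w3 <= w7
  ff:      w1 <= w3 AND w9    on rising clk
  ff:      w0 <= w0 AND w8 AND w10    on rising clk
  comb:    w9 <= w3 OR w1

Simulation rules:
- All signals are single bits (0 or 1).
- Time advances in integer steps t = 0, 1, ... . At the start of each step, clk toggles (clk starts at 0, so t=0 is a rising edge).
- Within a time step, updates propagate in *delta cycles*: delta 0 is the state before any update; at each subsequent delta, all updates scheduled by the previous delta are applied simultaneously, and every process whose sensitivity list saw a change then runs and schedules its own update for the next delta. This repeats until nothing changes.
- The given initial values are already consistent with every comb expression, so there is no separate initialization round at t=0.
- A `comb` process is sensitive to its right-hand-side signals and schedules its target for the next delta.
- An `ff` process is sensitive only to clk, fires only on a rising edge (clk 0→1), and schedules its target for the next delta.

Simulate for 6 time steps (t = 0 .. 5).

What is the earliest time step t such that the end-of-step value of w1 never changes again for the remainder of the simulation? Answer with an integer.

2

[bits: clk,w5,w9,w1,w8,w3,w7,w10,w0]
t=0: Δ0=010000001 Δ1=110000001 Δ2=110000000 Δ3=110000100 Δ4=110001100 Δ5=111001100 | 5Δ
t=1: Δ0=111001100 Δ1=011001100 | 1Δ
t=2: Δ0=011001100 Δ1=111001100 Δ2=111101100 | 2Δ
t=3: Δ0=111101100 Δ1=011101100 | 1Δ
t=4: Δ0=011101100 Δ1=111101100 | 1Δ
t=5: Δ0=111101100 Δ1=011101100 | 1Δ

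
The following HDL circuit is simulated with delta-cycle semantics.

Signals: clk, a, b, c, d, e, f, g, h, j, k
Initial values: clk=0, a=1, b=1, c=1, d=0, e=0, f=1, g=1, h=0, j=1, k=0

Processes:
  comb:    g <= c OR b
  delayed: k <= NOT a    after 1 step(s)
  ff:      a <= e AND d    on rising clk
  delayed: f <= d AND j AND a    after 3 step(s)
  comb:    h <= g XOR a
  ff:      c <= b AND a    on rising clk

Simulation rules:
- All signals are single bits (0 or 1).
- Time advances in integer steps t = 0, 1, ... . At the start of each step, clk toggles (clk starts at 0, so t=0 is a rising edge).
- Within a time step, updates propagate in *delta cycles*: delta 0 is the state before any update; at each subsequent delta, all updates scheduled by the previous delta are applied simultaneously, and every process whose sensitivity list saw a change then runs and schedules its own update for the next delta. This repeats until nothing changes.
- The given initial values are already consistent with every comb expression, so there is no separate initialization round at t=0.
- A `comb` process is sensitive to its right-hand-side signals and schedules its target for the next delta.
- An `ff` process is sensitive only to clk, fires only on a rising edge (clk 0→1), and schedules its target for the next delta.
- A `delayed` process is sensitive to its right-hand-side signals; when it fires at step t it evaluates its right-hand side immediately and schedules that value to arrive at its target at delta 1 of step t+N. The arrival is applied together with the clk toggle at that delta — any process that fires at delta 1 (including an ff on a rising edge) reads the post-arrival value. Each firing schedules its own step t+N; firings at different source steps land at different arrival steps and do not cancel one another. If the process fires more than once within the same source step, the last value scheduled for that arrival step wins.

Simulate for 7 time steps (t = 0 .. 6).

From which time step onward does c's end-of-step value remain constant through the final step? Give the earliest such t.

t=0 Δ0: b=1 a=1 f=1 d=0 k=0 j=1 clk=0 c=1 g=1 h=0 e=0
  Δ1: clk:0→1
  Δ2: a:1→0
  Δ3: h:0→1
  (3Δ to stable)
t=1 Δ0: b=1 a=0 f=1 d=0 k=0 j=1 clk=1 c=1 g=1 h=1 e=0
  Δ1: k:0→1, clk:1→0
  (1Δ to stable)
t=2 Δ0: b=1 a=0 f=1 d=0 k=1 j=1 clk=0 c=1 g=1 h=1 e=0
  Δ1: clk:0→1
  Δ2: c:1→0
  (2Δ to stable)
t=3 Δ0: b=1 a=0 f=1 d=0 k=1 j=1 clk=1 c=0 g=1 h=1 e=0
  Δ1: f:1→0, clk:1→0
  (1Δ to stable)
t=4 Δ0: b=1 a=0 f=0 d=0 k=1 j=1 clk=0 c=0 g=1 h=1 e=0
  Δ1: clk:0→1
  (1Δ to stable)
t=5 Δ0: b=1 a=0 f=0 d=0 k=1 j=1 clk=1 c=0 g=1 h=1 e=0
  Δ1: clk:1→0
  (1Δ to stable)
t=6 Δ0: b=1 a=0 f=0 d=0 k=1 j=1 clk=0 c=0 g=1 h=1 e=0
  Δ1: clk:0→1
  (1Δ to stable)

2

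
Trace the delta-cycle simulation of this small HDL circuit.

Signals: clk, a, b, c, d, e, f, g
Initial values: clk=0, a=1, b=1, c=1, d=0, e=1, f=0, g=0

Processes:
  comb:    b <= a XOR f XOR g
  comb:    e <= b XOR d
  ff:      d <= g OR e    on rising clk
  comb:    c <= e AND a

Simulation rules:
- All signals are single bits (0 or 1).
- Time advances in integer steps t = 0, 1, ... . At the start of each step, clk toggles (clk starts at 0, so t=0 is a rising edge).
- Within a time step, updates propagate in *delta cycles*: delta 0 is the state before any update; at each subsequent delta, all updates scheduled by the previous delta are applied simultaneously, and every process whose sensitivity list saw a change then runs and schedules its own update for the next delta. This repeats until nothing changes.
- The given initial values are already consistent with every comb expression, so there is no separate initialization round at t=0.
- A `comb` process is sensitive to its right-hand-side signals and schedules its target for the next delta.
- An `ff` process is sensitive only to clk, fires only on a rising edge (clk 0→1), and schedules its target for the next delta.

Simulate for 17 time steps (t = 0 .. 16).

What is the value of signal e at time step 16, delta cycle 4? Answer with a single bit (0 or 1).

0

t0.Δ0 a=1 d=0 c=1 clk=0 g=0 f=0 b=1 e=1
t0.Δ1 a=1 d=0 c=1 clk=1 g=0 f=0 b=1 e=1
t0.Δ2 a=1 d=1 c=1 clk=1 g=0 f=0 b=1 e=1
t0.Δ3 a=1 d=1 c=1 clk=1 g=0 f=0 b=1 e=0
t0.Δ4 a=1 d=1 c=0 clk=1 g=0 f=0 b=1 e=0
t1.Δ0 a=1 d=1 c=0 clk=1 g=0 f=0 b=1 e=0
t1.Δ1 a=1 d=1 c=0 clk=0 g=0 f=0 b=1 e=0
t2.Δ0 a=1 d=1 c=0 clk=0 g=0 f=0 b=1 e=0
t2.Δ1 a=1 d=1 c=0 clk=1 g=0 f=0 b=1 e=0
t2.Δ2 a=1 d=0 c=0 clk=1 g=0 f=0 b=1 e=0
t2.Δ3 a=1 d=0 c=0 clk=1 g=0 f=0 b=1 e=1
t2.Δ4 a=1 d=0 c=1 clk=1 g=0 f=0 b=1 e=1
t3.Δ0 a=1 d=0 c=1 clk=1 g=0 f=0 b=1 e=1
t3.Δ1 a=1 d=0 c=1 clk=0 g=0 f=0 b=1 e=1
t4.Δ0 a=1 d=0 c=1 clk=0 g=0 f=0 b=1 e=1
t4.Δ1 a=1 d=0 c=1 clk=1 g=0 f=0 b=1 e=1
t4.Δ2 a=1 d=1 c=1 clk=1 g=0 f=0 b=1 e=1
t4.Δ3 a=1 d=1 c=1 clk=1 g=0 f=0 b=1 e=0
t4.Δ4 a=1 d=1 c=0 clk=1 g=0 f=0 b=1 e=0
t5.Δ0 a=1 d=1 c=0 clk=1 g=0 f=0 b=1 e=0
t5.Δ1 a=1 d=1 c=0 clk=0 g=0 f=0 b=1 e=0
t6.Δ0 a=1 d=1 c=0 clk=0 g=0 f=0 b=1 e=0
t6.Δ1 a=1 d=1 c=0 clk=1 g=0 f=0 b=1 e=0
t6.Δ2 a=1 d=0 c=0 clk=1 g=0 f=0 b=1 e=0
t6.Δ3 a=1 d=0 c=0 clk=1 g=0 f=0 b=1 e=1
t6.Δ4 a=1 d=0 c=1 clk=1 g=0 f=0 b=1 e=1
t7.Δ0 a=1 d=0 c=1 clk=1 g=0 f=0 b=1 e=1
t7.Δ1 a=1 d=0 c=1 clk=0 g=0 f=0 b=1 e=1
t8.Δ0 a=1 d=0 c=1 clk=0 g=0 f=0 b=1 e=1
t8.Δ1 a=1 d=0 c=1 clk=1 g=0 f=0 b=1 e=1
t8.Δ2 a=1 d=1 c=1 clk=1 g=0 f=0 b=1 e=1
t8.Δ3 a=1 d=1 c=1 clk=1 g=0 f=0 b=1 e=0
t8.Δ4 a=1 d=1 c=0 clk=1 g=0 f=0 b=1 e=0
t9.Δ0 a=1 d=1 c=0 clk=1 g=0 f=0 b=1 e=0
t9.Δ1 a=1 d=1 c=0 clk=0 g=0 f=0 b=1 e=0
t10.Δ0 a=1 d=1 c=0 clk=0 g=0 f=0 b=1 e=0
t10.Δ1 a=1 d=1 c=0 clk=1 g=0 f=0 b=1 e=0
t10.Δ2 a=1 d=0 c=0 clk=1 g=0 f=0 b=1 e=0
t10.Δ3 a=1 d=0 c=0 clk=1 g=0 f=0 b=1 e=1
t10.Δ4 a=1 d=0 c=1 clk=1 g=0 f=0 b=1 e=1
t11.Δ0 a=1 d=0 c=1 clk=1 g=0 f=0 b=1 e=1
t11.Δ1 a=1 d=0 c=1 clk=0 g=0 f=0 b=1 e=1
t12.Δ0 a=1 d=0 c=1 clk=0 g=0 f=0 b=1 e=1
t12.Δ1 a=1 d=0 c=1 clk=1 g=0 f=0 b=1 e=1
t12.Δ2 a=1 d=1 c=1 clk=1 g=0 f=0 b=1 e=1
t12.Δ3 a=1 d=1 c=1 clk=1 g=0 f=0 b=1 e=0
t12.Δ4 a=1 d=1 c=0 clk=1 g=0 f=0 b=1 e=0
t13.Δ0 a=1 d=1 c=0 clk=1 g=0 f=0 b=1 e=0
t13.Δ1 a=1 d=1 c=0 clk=0 g=0 f=0 b=1 e=0
t14.Δ0 a=1 d=1 c=0 clk=0 g=0 f=0 b=1 e=0
t14.Δ1 a=1 d=1 c=0 clk=1 g=0 f=0 b=1 e=0
t14.Δ2 a=1 d=0 c=0 clk=1 g=0 f=0 b=1 e=0
t14.Δ3 a=1 d=0 c=0 clk=1 g=0 f=0 b=1 e=1
t14.Δ4 a=1 d=0 c=1 clk=1 g=0 f=0 b=1 e=1
t15.Δ0 a=1 d=0 c=1 clk=1 g=0 f=0 b=1 e=1
t15.Δ1 a=1 d=0 c=1 clk=0 g=0 f=0 b=1 e=1
t16.Δ0 a=1 d=0 c=1 clk=0 g=0 f=0 b=1 e=1
t16.Δ1 a=1 d=0 c=1 clk=1 g=0 f=0 b=1 e=1
t16.Δ2 a=1 d=1 c=1 clk=1 g=0 f=0 b=1 e=1
t16.Δ3 a=1 d=1 c=1 clk=1 g=0 f=0 b=1 e=0
t16.Δ4 a=1 d=1 c=0 clk=1 g=0 f=0 b=1 e=0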